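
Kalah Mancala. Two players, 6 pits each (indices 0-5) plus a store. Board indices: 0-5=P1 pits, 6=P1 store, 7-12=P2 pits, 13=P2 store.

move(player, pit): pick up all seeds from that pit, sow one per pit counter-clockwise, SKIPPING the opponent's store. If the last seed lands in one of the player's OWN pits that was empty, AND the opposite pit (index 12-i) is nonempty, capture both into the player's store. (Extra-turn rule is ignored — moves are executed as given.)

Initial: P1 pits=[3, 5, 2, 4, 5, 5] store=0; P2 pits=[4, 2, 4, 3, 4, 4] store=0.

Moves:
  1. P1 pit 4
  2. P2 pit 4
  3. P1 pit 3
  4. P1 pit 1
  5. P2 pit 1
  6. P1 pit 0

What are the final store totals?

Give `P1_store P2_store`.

Move 1: P1 pit4 -> P1=[3,5,2,4,0,6](1) P2=[5,3,5,3,4,4](0)
Move 2: P2 pit4 -> P1=[4,6,2,4,0,6](1) P2=[5,3,5,3,0,5](1)
Move 3: P1 pit3 -> P1=[4,6,2,0,1,7](2) P2=[6,3,5,3,0,5](1)
Move 4: P1 pit1 -> P1=[4,0,3,1,2,8](3) P2=[7,3,5,3,0,5](1)
Move 5: P2 pit1 -> P1=[4,0,3,1,2,8](3) P2=[7,0,6,4,1,5](1)
Move 6: P1 pit0 -> P1=[0,1,4,2,3,8](3) P2=[7,0,6,4,1,5](1)

Answer: 3 1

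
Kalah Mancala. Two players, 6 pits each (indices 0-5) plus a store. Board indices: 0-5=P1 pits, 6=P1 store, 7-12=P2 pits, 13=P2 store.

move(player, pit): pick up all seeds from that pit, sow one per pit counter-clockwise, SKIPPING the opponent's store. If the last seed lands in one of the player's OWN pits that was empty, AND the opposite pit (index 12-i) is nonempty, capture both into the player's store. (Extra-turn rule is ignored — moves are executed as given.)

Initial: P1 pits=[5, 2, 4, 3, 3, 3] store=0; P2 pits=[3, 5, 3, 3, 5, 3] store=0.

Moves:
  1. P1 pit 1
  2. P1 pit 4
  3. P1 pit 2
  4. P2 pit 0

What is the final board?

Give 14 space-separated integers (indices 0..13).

Answer: 5 0 0 5 1 5 2 0 6 4 4 6 4 0

Derivation:
Move 1: P1 pit1 -> P1=[5,0,5,4,3,3](0) P2=[3,5,3,3,5,3](0)
Move 2: P1 pit4 -> P1=[5,0,5,4,0,4](1) P2=[4,5,3,3,5,3](0)
Move 3: P1 pit2 -> P1=[5,0,0,5,1,5](2) P2=[5,5,3,3,5,3](0)
Move 4: P2 pit0 -> P1=[5,0,0,5,1,5](2) P2=[0,6,4,4,6,4](0)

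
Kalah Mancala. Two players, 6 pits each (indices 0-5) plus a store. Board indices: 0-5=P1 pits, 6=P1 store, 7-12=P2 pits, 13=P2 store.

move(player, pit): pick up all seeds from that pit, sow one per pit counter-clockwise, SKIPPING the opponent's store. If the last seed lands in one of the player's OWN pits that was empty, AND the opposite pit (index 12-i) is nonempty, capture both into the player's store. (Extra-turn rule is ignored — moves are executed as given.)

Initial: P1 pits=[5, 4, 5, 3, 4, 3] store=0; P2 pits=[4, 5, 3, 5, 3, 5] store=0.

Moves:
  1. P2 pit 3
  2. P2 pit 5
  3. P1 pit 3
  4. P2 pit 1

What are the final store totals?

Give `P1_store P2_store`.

Answer: 1 3

Derivation:
Move 1: P2 pit3 -> P1=[6,5,5,3,4,3](0) P2=[4,5,3,0,4,6](1)
Move 2: P2 pit5 -> P1=[7,6,6,4,5,3](0) P2=[4,5,3,0,4,0](2)
Move 3: P1 pit3 -> P1=[7,6,6,0,6,4](1) P2=[5,5,3,0,4,0](2)
Move 4: P2 pit1 -> P1=[7,6,6,0,6,4](1) P2=[5,0,4,1,5,1](3)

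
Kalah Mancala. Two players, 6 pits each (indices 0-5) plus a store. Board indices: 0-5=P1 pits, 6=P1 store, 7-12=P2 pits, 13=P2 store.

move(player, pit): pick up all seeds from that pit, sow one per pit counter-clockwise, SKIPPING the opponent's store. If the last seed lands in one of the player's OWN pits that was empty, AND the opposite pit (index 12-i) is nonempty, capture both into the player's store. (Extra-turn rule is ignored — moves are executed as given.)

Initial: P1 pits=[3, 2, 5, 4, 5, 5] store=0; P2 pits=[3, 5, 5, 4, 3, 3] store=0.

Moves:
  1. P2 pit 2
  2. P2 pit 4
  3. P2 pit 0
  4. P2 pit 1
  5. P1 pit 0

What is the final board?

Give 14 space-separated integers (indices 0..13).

Answer: 0 4 6 5 6 6 1 0 0 2 7 1 6 3

Derivation:
Move 1: P2 pit2 -> P1=[4,2,5,4,5,5](0) P2=[3,5,0,5,4,4](1)
Move 2: P2 pit4 -> P1=[5,3,5,4,5,5](0) P2=[3,5,0,5,0,5](2)
Move 3: P2 pit0 -> P1=[5,3,5,4,5,5](0) P2=[0,6,1,6,0,5](2)
Move 4: P2 pit1 -> P1=[6,3,5,4,5,5](0) P2=[0,0,2,7,1,6](3)
Move 5: P1 pit0 -> P1=[0,4,6,5,6,6](1) P2=[0,0,2,7,1,6](3)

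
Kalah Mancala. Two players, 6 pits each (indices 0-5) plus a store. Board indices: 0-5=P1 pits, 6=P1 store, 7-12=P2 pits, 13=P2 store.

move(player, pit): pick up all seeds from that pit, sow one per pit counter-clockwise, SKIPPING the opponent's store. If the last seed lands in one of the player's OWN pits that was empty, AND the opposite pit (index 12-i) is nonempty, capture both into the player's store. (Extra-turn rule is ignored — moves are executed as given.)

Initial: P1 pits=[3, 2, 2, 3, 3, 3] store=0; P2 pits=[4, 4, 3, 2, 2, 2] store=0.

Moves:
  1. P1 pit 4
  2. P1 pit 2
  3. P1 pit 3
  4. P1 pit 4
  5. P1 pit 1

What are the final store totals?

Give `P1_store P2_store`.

Answer: 11 0

Derivation:
Move 1: P1 pit4 -> P1=[3,2,2,3,0,4](1) P2=[5,4,3,2,2,2](0)
Move 2: P1 pit2 -> P1=[3,2,0,4,0,4](6) P2=[5,0,3,2,2,2](0)
Move 3: P1 pit3 -> P1=[3,2,0,0,1,5](7) P2=[6,0,3,2,2,2](0)
Move 4: P1 pit4 -> P1=[3,2,0,0,0,6](7) P2=[6,0,3,2,2,2](0)
Move 5: P1 pit1 -> P1=[3,0,1,0,0,6](11) P2=[6,0,0,2,2,2](0)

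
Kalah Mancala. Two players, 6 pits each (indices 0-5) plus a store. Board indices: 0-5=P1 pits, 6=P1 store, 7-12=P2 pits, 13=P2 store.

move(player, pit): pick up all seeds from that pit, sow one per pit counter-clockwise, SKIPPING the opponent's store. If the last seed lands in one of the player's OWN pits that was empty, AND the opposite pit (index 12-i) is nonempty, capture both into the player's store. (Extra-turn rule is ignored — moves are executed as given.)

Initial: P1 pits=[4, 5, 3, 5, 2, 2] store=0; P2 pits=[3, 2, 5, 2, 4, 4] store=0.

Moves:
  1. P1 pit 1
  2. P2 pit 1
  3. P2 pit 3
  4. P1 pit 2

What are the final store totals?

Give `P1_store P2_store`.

Answer: 2 1

Derivation:
Move 1: P1 pit1 -> P1=[4,0,4,6,3,3](1) P2=[3,2,5,2,4,4](0)
Move 2: P2 pit1 -> P1=[4,0,4,6,3,3](1) P2=[3,0,6,3,4,4](0)
Move 3: P2 pit3 -> P1=[4,0,4,6,3,3](1) P2=[3,0,6,0,5,5](1)
Move 4: P1 pit2 -> P1=[4,0,0,7,4,4](2) P2=[3,0,6,0,5,5](1)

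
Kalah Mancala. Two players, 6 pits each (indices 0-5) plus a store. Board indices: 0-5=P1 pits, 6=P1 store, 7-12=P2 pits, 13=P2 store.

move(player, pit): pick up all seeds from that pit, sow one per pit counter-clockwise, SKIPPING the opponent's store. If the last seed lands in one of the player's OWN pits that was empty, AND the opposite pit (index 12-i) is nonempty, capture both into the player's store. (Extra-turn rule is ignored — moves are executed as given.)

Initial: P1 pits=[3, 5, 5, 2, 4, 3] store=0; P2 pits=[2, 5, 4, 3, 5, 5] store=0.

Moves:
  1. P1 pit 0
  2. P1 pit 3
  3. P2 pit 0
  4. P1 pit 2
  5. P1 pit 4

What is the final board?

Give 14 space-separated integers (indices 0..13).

Move 1: P1 pit0 -> P1=[0,6,6,3,4,3](0) P2=[2,5,4,3,5,5](0)
Move 2: P1 pit3 -> P1=[0,6,6,0,5,4](1) P2=[2,5,4,3,5,5](0)
Move 3: P2 pit0 -> P1=[0,6,6,0,5,4](1) P2=[0,6,5,3,5,5](0)
Move 4: P1 pit2 -> P1=[0,6,0,1,6,5](2) P2=[1,7,5,3,5,5](0)
Move 5: P1 pit4 -> P1=[0,6,0,1,0,6](3) P2=[2,8,6,4,5,5](0)

Answer: 0 6 0 1 0 6 3 2 8 6 4 5 5 0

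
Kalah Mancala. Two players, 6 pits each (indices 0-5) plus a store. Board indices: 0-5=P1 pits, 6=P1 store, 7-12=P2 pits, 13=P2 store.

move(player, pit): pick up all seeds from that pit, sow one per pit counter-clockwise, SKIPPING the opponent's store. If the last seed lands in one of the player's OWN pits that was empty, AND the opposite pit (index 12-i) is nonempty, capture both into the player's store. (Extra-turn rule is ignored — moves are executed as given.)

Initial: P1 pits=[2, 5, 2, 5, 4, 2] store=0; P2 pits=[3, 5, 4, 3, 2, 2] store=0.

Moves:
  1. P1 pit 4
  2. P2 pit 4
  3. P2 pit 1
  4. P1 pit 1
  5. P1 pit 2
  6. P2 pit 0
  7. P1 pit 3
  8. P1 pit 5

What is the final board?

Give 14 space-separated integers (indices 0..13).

Move 1: P1 pit4 -> P1=[2,5,2,5,0,3](1) P2=[4,6,4,3,2,2](0)
Move 2: P2 pit4 -> P1=[2,5,2,5,0,3](1) P2=[4,6,4,3,0,3](1)
Move 3: P2 pit1 -> P1=[3,5,2,5,0,3](1) P2=[4,0,5,4,1,4](2)
Move 4: P1 pit1 -> P1=[3,0,3,6,1,4](2) P2=[4,0,5,4,1,4](2)
Move 5: P1 pit2 -> P1=[3,0,0,7,2,5](2) P2=[4,0,5,4,1,4](2)
Move 6: P2 pit0 -> P1=[3,0,0,7,2,5](2) P2=[0,1,6,5,2,4](2)
Move 7: P1 pit3 -> P1=[3,0,0,0,3,6](3) P2=[1,2,7,6,2,4](2)
Move 8: P1 pit5 -> P1=[3,0,0,0,3,0](4) P2=[2,3,8,7,3,4](2)

Answer: 3 0 0 0 3 0 4 2 3 8 7 3 4 2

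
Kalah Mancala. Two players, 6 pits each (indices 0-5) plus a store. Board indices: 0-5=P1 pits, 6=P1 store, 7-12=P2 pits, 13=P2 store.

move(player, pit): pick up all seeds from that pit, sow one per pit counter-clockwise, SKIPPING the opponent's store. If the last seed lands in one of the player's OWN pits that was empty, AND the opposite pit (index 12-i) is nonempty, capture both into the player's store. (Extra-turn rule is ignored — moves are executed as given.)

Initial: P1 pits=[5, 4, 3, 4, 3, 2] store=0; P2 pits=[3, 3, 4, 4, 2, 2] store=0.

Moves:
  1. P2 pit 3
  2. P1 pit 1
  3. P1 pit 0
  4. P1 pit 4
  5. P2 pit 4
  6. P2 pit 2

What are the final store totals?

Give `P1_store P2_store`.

Move 1: P2 pit3 -> P1=[6,4,3,4,3,2](0) P2=[3,3,4,0,3,3](1)
Move 2: P1 pit1 -> P1=[6,0,4,5,4,3](0) P2=[3,3,4,0,3,3](1)
Move 3: P1 pit0 -> P1=[0,1,5,6,5,4](1) P2=[3,3,4,0,3,3](1)
Move 4: P1 pit4 -> P1=[0,1,5,6,0,5](2) P2=[4,4,5,0,3,3](1)
Move 5: P2 pit4 -> P1=[1,1,5,6,0,5](2) P2=[4,4,5,0,0,4](2)
Move 6: P2 pit2 -> P1=[2,1,5,6,0,5](2) P2=[4,4,0,1,1,5](3)

Answer: 2 3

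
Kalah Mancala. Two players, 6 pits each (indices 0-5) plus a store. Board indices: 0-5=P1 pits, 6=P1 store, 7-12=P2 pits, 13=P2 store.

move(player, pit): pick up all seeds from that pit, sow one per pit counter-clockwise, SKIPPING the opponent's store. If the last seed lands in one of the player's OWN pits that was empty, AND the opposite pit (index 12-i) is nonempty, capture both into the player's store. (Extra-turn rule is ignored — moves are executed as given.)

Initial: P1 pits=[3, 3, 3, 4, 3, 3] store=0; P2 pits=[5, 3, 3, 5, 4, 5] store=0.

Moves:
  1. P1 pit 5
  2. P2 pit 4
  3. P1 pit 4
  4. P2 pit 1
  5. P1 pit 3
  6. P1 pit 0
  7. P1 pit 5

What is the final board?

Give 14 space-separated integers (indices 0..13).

Answer: 0 5 4 1 2 0 4 9 0 4 6 1 7 1

Derivation:
Move 1: P1 pit5 -> P1=[3,3,3,4,3,0](1) P2=[6,4,3,5,4,5](0)
Move 2: P2 pit4 -> P1=[4,4,3,4,3,0](1) P2=[6,4,3,5,0,6](1)
Move 3: P1 pit4 -> P1=[4,4,3,4,0,1](2) P2=[7,4,3,5,0,6](1)
Move 4: P2 pit1 -> P1=[4,4,3,4,0,1](2) P2=[7,0,4,6,1,7](1)
Move 5: P1 pit3 -> P1=[4,4,3,0,1,2](3) P2=[8,0,4,6,1,7](1)
Move 6: P1 pit0 -> P1=[0,5,4,1,2,2](3) P2=[8,0,4,6,1,7](1)
Move 7: P1 pit5 -> P1=[0,5,4,1,2,0](4) P2=[9,0,4,6,1,7](1)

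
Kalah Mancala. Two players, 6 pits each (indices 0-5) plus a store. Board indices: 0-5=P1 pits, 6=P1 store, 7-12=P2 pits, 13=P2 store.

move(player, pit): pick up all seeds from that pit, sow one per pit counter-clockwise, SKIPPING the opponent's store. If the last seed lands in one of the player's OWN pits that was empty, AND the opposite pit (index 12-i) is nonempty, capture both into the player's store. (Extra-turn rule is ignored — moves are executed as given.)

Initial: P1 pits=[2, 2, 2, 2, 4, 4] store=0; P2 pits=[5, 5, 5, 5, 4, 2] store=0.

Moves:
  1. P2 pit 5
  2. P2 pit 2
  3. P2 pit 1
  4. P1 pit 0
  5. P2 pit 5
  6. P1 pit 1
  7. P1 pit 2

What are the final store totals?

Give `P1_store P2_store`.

Answer: 1 4

Derivation:
Move 1: P2 pit5 -> P1=[3,2,2,2,4,4](0) P2=[5,5,5,5,4,0](1)
Move 2: P2 pit2 -> P1=[4,2,2,2,4,4](0) P2=[5,5,0,6,5,1](2)
Move 3: P2 pit1 -> P1=[4,2,2,2,4,4](0) P2=[5,0,1,7,6,2](3)
Move 4: P1 pit0 -> P1=[0,3,3,3,5,4](0) P2=[5,0,1,7,6,2](3)
Move 5: P2 pit5 -> P1=[1,3,3,3,5,4](0) P2=[5,0,1,7,6,0](4)
Move 6: P1 pit1 -> P1=[1,0,4,4,6,4](0) P2=[5,0,1,7,6,0](4)
Move 7: P1 pit2 -> P1=[1,0,0,5,7,5](1) P2=[5,0,1,7,6,0](4)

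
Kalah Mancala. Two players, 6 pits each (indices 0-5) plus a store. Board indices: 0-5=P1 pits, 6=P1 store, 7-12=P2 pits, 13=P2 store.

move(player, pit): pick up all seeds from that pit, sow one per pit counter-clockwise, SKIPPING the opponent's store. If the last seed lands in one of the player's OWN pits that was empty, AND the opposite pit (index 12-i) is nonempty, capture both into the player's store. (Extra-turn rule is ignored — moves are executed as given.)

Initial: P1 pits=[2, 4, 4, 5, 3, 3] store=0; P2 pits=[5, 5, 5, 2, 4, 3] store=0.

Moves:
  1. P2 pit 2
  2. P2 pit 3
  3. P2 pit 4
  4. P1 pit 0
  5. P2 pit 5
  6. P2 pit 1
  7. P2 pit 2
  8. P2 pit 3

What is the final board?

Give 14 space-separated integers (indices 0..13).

Answer: 1 7 7 8 5 3 0 5 0 0 0 2 2 5

Derivation:
Move 1: P2 pit2 -> P1=[3,4,4,5,3,3](0) P2=[5,5,0,3,5,4](1)
Move 2: P2 pit3 -> P1=[3,4,4,5,3,3](0) P2=[5,5,0,0,6,5](2)
Move 3: P2 pit4 -> P1=[4,5,5,6,3,3](0) P2=[5,5,0,0,0,6](3)
Move 4: P1 pit0 -> P1=[0,6,6,7,4,3](0) P2=[5,5,0,0,0,6](3)
Move 5: P2 pit5 -> P1=[1,7,7,8,5,3](0) P2=[5,5,0,0,0,0](4)
Move 6: P2 pit1 -> P1=[1,7,7,8,5,3](0) P2=[5,0,1,1,1,1](5)
Move 7: P2 pit2 -> P1=[1,7,7,8,5,3](0) P2=[5,0,0,2,1,1](5)
Move 8: P2 pit3 -> P1=[1,7,7,8,5,3](0) P2=[5,0,0,0,2,2](5)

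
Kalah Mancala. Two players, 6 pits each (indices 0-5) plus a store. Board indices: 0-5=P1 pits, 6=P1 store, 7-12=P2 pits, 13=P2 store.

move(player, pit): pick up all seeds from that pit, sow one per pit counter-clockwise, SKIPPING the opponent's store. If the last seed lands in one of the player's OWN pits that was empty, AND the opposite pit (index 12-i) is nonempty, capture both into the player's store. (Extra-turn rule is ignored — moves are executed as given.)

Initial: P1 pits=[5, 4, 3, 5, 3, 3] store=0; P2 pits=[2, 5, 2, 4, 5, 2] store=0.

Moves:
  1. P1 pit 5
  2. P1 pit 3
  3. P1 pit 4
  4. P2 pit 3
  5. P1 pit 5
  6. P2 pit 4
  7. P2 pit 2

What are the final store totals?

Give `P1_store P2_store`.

Answer: 4 8

Derivation:
Move 1: P1 pit5 -> P1=[5,4,3,5,3,0](1) P2=[3,6,2,4,5,2](0)
Move 2: P1 pit3 -> P1=[5,4,3,0,4,1](2) P2=[4,7,2,4,5,2](0)
Move 3: P1 pit4 -> P1=[5,4,3,0,0,2](3) P2=[5,8,2,4,5,2](0)
Move 4: P2 pit3 -> P1=[6,4,3,0,0,2](3) P2=[5,8,2,0,6,3](1)
Move 5: P1 pit5 -> P1=[6,4,3,0,0,0](4) P2=[6,8,2,0,6,3](1)
Move 6: P2 pit4 -> P1=[7,5,4,1,0,0](4) P2=[6,8,2,0,0,4](2)
Move 7: P2 pit2 -> P1=[7,0,4,1,0,0](4) P2=[6,8,0,1,0,4](8)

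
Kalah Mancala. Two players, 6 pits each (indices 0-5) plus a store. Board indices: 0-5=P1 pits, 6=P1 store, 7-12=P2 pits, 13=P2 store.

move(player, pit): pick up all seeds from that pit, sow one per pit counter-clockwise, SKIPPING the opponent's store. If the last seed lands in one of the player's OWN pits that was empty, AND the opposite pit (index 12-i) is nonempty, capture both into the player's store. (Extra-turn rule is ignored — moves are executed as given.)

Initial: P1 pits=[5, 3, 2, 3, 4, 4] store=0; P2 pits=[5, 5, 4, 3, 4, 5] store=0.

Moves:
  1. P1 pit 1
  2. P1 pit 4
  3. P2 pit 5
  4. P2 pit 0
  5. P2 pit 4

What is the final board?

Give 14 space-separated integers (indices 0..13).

Answer: 7 2 5 5 0 5 1 0 7 6 4 0 2 3

Derivation:
Move 1: P1 pit1 -> P1=[5,0,3,4,5,4](0) P2=[5,5,4,3,4,5](0)
Move 2: P1 pit4 -> P1=[5,0,3,4,0,5](1) P2=[6,6,5,3,4,5](0)
Move 3: P2 pit5 -> P1=[6,1,4,5,0,5](1) P2=[6,6,5,3,4,0](1)
Move 4: P2 pit0 -> P1=[6,1,4,5,0,5](1) P2=[0,7,6,4,5,1](2)
Move 5: P2 pit4 -> P1=[7,2,5,5,0,5](1) P2=[0,7,6,4,0,2](3)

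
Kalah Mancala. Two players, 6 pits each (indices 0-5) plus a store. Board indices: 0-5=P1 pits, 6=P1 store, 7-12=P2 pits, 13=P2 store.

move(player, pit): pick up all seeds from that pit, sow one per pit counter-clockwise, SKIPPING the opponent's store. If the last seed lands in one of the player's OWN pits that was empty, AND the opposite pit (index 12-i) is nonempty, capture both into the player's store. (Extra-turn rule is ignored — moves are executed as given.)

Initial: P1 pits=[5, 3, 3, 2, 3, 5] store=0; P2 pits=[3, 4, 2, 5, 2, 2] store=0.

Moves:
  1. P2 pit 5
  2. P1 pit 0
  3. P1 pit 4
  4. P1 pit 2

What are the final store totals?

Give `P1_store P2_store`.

Answer: 3 1

Derivation:
Move 1: P2 pit5 -> P1=[6,3,3,2,3,5](0) P2=[3,4,2,5,2,0](1)
Move 2: P1 pit0 -> P1=[0,4,4,3,4,6](1) P2=[3,4,2,5,2,0](1)
Move 3: P1 pit4 -> P1=[0,4,4,3,0,7](2) P2=[4,5,2,5,2,0](1)
Move 4: P1 pit2 -> P1=[0,4,0,4,1,8](3) P2=[4,5,2,5,2,0](1)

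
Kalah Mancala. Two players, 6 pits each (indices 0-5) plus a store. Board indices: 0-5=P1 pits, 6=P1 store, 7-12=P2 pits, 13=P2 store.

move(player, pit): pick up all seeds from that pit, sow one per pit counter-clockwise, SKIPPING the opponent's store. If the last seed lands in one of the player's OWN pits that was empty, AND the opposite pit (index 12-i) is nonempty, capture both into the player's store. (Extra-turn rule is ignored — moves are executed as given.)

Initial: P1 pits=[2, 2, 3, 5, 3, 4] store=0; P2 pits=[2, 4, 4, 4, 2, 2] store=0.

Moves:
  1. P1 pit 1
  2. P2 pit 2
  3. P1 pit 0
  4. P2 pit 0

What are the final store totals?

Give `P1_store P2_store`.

Answer: 0 8

Derivation:
Move 1: P1 pit1 -> P1=[2,0,4,6,3,4](0) P2=[2,4,4,4,2,2](0)
Move 2: P2 pit2 -> P1=[2,0,4,6,3,4](0) P2=[2,4,0,5,3,3](1)
Move 3: P1 pit0 -> P1=[0,1,5,6,3,4](0) P2=[2,4,0,5,3,3](1)
Move 4: P2 pit0 -> P1=[0,1,5,0,3,4](0) P2=[0,5,0,5,3,3](8)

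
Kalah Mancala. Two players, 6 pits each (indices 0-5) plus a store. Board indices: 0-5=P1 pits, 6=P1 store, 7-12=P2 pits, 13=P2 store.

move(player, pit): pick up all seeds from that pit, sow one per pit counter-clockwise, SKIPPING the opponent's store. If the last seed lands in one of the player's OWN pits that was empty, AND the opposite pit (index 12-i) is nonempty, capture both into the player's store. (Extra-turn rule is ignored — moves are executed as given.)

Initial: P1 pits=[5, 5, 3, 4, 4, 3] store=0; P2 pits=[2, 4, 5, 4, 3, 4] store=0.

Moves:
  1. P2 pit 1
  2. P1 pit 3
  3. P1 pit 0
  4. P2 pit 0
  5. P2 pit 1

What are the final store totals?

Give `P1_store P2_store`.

Answer: 1 0

Derivation:
Move 1: P2 pit1 -> P1=[5,5,3,4,4,3](0) P2=[2,0,6,5,4,5](0)
Move 2: P1 pit3 -> P1=[5,5,3,0,5,4](1) P2=[3,0,6,5,4,5](0)
Move 3: P1 pit0 -> P1=[0,6,4,1,6,5](1) P2=[3,0,6,5,4,5](0)
Move 4: P2 pit0 -> P1=[0,6,4,1,6,5](1) P2=[0,1,7,6,4,5](0)
Move 5: P2 pit1 -> P1=[0,6,4,1,6,5](1) P2=[0,0,8,6,4,5](0)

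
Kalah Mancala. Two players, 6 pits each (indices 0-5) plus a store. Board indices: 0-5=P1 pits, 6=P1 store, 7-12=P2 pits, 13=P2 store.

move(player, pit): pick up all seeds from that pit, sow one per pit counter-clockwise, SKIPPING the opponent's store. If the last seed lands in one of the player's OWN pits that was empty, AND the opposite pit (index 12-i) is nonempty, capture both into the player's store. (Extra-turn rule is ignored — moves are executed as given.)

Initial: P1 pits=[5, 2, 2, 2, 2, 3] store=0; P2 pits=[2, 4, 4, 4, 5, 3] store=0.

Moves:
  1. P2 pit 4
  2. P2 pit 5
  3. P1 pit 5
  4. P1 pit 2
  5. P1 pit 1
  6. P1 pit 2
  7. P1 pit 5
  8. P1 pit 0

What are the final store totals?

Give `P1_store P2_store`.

Answer: 4 2

Derivation:
Move 1: P2 pit4 -> P1=[6,3,3,2,2,3](0) P2=[2,4,4,4,0,4](1)
Move 2: P2 pit5 -> P1=[7,4,4,2,2,3](0) P2=[2,4,4,4,0,0](2)
Move 3: P1 pit5 -> P1=[7,4,4,2,2,0](1) P2=[3,5,4,4,0,0](2)
Move 4: P1 pit2 -> P1=[7,4,0,3,3,1](2) P2=[3,5,4,4,0,0](2)
Move 5: P1 pit1 -> P1=[7,0,1,4,4,2](2) P2=[3,5,4,4,0,0](2)
Move 6: P1 pit2 -> P1=[7,0,0,5,4,2](2) P2=[3,5,4,4,0,0](2)
Move 7: P1 pit5 -> P1=[7,0,0,5,4,0](3) P2=[4,5,4,4,0,0](2)
Move 8: P1 pit0 -> P1=[0,1,1,6,5,1](4) P2=[5,5,4,4,0,0](2)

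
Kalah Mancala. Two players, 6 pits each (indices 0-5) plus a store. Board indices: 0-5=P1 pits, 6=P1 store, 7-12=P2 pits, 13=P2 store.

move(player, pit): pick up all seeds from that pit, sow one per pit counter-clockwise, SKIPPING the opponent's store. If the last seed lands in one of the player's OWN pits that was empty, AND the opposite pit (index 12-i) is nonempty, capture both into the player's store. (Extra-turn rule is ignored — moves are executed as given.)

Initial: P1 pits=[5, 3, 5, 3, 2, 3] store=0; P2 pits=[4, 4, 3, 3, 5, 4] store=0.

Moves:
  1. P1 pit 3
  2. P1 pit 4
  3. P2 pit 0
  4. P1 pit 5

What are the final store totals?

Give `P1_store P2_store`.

Answer: 3 0

Derivation:
Move 1: P1 pit3 -> P1=[5,3,5,0,3,4](1) P2=[4,4,3,3,5,4](0)
Move 2: P1 pit4 -> P1=[5,3,5,0,0,5](2) P2=[5,4,3,3,5,4](0)
Move 3: P2 pit0 -> P1=[5,3,5,0,0,5](2) P2=[0,5,4,4,6,5](0)
Move 4: P1 pit5 -> P1=[5,3,5,0,0,0](3) P2=[1,6,5,5,6,5](0)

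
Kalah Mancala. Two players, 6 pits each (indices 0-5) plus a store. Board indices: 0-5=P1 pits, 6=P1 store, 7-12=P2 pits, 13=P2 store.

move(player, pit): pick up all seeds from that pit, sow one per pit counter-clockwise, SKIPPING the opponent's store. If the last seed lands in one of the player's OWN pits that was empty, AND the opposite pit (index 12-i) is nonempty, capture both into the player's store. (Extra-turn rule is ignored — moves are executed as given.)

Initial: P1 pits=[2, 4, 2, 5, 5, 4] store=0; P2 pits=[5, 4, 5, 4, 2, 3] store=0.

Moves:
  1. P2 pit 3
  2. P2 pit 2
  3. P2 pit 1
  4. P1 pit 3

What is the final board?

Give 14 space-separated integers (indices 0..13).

Answer: 4 4 2 0 6 5 1 6 1 1 2 5 6 2

Derivation:
Move 1: P2 pit3 -> P1=[3,4,2,5,5,4](0) P2=[5,4,5,0,3,4](1)
Move 2: P2 pit2 -> P1=[4,4,2,5,5,4](0) P2=[5,4,0,1,4,5](2)
Move 3: P2 pit1 -> P1=[4,4,2,5,5,4](0) P2=[5,0,1,2,5,6](2)
Move 4: P1 pit3 -> P1=[4,4,2,0,6,5](1) P2=[6,1,1,2,5,6](2)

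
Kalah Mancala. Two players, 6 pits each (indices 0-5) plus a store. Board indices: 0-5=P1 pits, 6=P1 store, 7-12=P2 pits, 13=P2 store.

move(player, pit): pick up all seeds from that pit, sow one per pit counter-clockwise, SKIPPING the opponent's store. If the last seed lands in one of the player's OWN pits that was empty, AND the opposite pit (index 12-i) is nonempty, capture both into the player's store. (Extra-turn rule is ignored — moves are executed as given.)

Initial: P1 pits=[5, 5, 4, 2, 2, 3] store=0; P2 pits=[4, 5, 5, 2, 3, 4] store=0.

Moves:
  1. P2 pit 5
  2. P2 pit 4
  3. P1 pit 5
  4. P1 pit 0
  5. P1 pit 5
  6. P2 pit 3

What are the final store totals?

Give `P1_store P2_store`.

Answer: 3 2

Derivation:
Move 1: P2 pit5 -> P1=[6,6,5,2,2,3](0) P2=[4,5,5,2,3,0](1)
Move 2: P2 pit4 -> P1=[7,6,5,2,2,3](0) P2=[4,5,5,2,0,1](2)
Move 3: P1 pit5 -> P1=[7,6,5,2,2,0](1) P2=[5,6,5,2,0,1](2)
Move 4: P1 pit0 -> P1=[0,7,6,3,3,1](2) P2=[6,6,5,2,0,1](2)
Move 5: P1 pit5 -> P1=[0,7,6,3,3,0](3) P2=[6,6,5,2,0,1](2)
Move 6: P2 pit3 -> P1=[0,7,6,3,3,0](3) P2=[6,6,5,0,1,2](2)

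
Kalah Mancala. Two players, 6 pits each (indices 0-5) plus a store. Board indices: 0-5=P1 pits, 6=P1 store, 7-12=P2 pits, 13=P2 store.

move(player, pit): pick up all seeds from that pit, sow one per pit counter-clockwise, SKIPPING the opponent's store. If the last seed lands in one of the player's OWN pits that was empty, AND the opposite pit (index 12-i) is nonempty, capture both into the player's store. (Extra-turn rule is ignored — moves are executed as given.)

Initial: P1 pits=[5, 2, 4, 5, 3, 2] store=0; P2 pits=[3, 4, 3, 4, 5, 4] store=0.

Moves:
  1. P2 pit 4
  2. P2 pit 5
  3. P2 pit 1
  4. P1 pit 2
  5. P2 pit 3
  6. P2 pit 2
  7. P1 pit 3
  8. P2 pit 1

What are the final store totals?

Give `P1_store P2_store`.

Move 1: P2 pit4 -> P1=[6,3,5,5,3,2](0) P2=[3,4,3,4,0,5](1)
Move 2: P2 pit5 -> P1=[7,4,6,6,3,2](0) P2=[3,4,3,4,0,0](2)
Move 3: P2 pit1 -> P1=[0,4,6,6,3,2](0) P2=[3,0,4,5,1,0](10)
Move 4: P1 pit2 -> P1=[0,4,0,7,4,3](1) P2=[4,1,4,5,1,0](10)
Move 5: P2 pit3 -> P1=[1,5,0,7,4,3](1) P2=[4,1,4,0,2,1](11)
Move 6: P2 pit2 -> P1=[1,5,0,7,4,3](1) P2=[4,1,0,1,3,2](12)
Move 7: P1 pit3 -> P1=[1,5,0,0,5,4](2) P2=[5,2,1,2,3,2](12)
Move 8: P2 pit1 -> P1=[1,5,0,0,5,4](2) P2=[5,0,2,3,3,2](12)

Answer: 2 12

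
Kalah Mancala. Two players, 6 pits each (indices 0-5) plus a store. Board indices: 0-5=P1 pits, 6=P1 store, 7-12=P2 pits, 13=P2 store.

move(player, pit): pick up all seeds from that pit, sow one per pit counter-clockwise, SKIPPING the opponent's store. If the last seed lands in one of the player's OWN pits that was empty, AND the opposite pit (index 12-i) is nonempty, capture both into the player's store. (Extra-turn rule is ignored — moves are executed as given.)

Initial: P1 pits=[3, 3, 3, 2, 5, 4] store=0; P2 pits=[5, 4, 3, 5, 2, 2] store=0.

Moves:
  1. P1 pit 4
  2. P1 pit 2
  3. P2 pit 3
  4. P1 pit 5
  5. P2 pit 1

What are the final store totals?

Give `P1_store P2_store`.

Answer: 2 2

Derivation:
Move 1: P1 pit4 -> P1=[3,3,3,2,0,5](1) P2=[6,5,4,5,2,2](0)
Move 2: P1 pit2 -> P1=[3,3,0,3,1,6](1) P2=[6,5,4,5,2,2](0)
Move 3: P2 pit3 -> P1=[4,4,0,3,1,6](1) P2=[6,5,4,0,3,3](1)
Move 4: P1 pit5 -> P1=[4,4,0,3,1,0](2) P2=[7,6,5,1,4,3](1)
Move 5: P2 pit1 -> P1=[5,4,0,3,1,0](2) P2=[7,0,6,2,5,4](2)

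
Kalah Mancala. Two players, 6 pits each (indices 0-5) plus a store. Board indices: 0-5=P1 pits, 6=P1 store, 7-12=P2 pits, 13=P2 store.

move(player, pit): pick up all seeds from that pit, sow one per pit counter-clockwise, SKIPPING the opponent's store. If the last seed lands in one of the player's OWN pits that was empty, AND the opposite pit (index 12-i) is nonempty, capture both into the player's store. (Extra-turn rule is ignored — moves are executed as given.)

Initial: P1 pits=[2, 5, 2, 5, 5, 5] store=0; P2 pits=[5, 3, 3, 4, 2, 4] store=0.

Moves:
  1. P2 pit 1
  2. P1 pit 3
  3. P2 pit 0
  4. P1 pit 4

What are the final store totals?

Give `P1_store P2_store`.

Move 1: P2 pit1 -> P1=[2,5,2,5,5,5](0) P2=[5,0,4,5,3,4](0)
Move 2: P1 pit3 -> P1=[2,5,2,0,6,6](1) P2=[6,1,4,5,3,4](0)
Move 3: P2 pit0 -> P1=[2,5,2,0,6,6](1) P2=[0,2,5,6,4,5](1)
Move 4: P1 pit4 -> P1=[2,5,2,0,0,7](2) P2=[1,3,6,7,4,5](1)

Answer: 2 1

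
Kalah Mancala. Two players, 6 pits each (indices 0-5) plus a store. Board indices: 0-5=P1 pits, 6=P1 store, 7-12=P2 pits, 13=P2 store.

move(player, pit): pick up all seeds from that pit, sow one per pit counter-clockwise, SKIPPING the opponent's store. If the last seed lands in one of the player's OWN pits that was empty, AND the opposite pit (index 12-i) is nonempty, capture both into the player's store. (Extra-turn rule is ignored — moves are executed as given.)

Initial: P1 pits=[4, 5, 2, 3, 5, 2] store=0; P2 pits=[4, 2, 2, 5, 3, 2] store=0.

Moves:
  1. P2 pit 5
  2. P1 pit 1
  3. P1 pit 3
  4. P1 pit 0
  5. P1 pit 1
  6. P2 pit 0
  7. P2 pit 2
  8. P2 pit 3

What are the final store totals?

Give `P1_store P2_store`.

Answer: 2 2

Derivation:
Move 1: P2 pit5 -> P1=[5,5,2,3,5,2](0) P2=[4,2,2,5,3,0](1)
Move 2: P1 pit1 -> P1=[5,0,3,4,6,3](1) P2=[4,2,2,5,3,0](1)
Move 3: P1 pit3 -> P1=[5,0,3,0,7,4](2) P2=[5,2,2,5,3,0](1)
Move 4: P1 pit0 -> P1=[0,1,4,1,8,5](2) P2=[5,2,2,5,3,0](1)
Move 5: P1 pit1 -> P1=[0,0,5,1,8,5](2) P2=[5,2,2,5,3,0](1)
Move 6: P2 pit0 -> P1=[0,0,5,1,8,5](2) P2=[0,3,3,6,4,1](1)
Move 7: P2 pit2 -> P1=[0,0,5,1,8,5](2) P2=[0,3,0,7,5,2](1)
Move 8: P2 pit3 -> P1=[1,1,6,2,8,5](2) P2=[0,3,0,0,6,3](2)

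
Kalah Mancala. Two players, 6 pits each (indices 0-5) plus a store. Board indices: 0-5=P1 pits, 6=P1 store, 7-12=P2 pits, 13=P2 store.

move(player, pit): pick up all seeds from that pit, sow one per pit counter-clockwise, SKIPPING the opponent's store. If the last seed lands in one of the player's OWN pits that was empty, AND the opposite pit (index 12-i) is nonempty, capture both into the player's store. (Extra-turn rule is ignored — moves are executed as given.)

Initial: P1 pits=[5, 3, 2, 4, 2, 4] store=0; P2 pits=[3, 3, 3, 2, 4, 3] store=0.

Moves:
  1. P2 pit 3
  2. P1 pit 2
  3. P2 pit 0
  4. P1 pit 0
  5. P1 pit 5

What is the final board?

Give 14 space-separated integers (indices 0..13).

Move 1: P2 pit3 -> P1=[5,3,2,4,2,4](0) P2=[3,3,3,0,5,4](0)
Move 2: P1 pit2 -> P1=[5,3,0,5,3,4](0) P2=[3,3,3,0,5,4](0)
Move 3: P2 pit0 -> P1=[5,3,0,5,3,4](0) P2=[0,4,4,1,5,4](0)
Move 4: P1 pit0 -> P1=[0,4,1,6,4,5](0) P2=[0,4,4,1,5,4](0)
Move 5: P1 pit5 -> P1=[0,4,1,6,4,0](1) P2=[1,5,5,2,5,4](0)

Answer: 0 4 1 6 4 0 1 1 5 5 2 5 4 0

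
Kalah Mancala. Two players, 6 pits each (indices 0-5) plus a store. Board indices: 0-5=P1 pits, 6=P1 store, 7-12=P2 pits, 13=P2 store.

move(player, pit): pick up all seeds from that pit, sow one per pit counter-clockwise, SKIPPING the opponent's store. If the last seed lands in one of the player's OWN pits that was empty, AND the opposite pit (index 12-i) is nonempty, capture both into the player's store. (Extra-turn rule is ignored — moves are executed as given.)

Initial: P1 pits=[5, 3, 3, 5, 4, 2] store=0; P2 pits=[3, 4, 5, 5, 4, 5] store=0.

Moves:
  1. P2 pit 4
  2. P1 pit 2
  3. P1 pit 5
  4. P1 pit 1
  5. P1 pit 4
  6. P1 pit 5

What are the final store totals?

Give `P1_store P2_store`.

Answer: 8 1

Derivation:
Move 1: P2 pit4 -> P1=[6,4,3,5,4,2](0) P2=[3,4,5,5,0,6](1)
Move 2: P1 pit2 -> P1=[6,4,0,6,5,3](0) P2=[3,4,5,5,0,6](1)
Move 3: P1 pit5 -> P1=[6,4,0,6,5,0](1) P2=[4,5,5,5,0,6](1)
Move 4: P1 pit1 -> P1=[6,0,1,7,6,0](6) P2=[0,5,5,5,0,6](1)
Move 5: P1 pit4 -> P1=[6,0,1,7,0,1](7) P2=[1,6,6,6,0,6](1)
Move 6: P1 pit5 -> P1=[6,0,1,7,0,0](8) P2=[1,6,6,6,0,6](1)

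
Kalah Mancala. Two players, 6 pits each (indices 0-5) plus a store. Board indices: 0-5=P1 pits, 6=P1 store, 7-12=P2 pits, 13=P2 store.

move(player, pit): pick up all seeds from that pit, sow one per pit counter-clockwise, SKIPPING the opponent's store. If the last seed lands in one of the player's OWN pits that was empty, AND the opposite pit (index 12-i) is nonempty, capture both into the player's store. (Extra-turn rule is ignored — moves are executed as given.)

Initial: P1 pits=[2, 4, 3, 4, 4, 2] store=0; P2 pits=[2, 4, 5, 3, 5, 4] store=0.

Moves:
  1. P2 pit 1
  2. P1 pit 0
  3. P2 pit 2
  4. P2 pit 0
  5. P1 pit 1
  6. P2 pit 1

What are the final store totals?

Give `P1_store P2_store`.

Move 1: P2 pit1 -> P1=[2,4,3,4,4,2](0) P2=[2,0,6,4,6,5](0)
Move 2: P1 pit0 -> P1=[0,5,4,4,4,2](0) P2=[2,0,6,4,6,5](0)
Move 3: P2 pit2 -> P1=[1,6,4,4,4,2](0) P2=[2,0,0,5,7,6](1)
Move 4: P2 pit0 -> P1=[1,6,4,0,4,2](0) P2=[0,1,0,5,7,6](6)
Move 5: P1 pit1 -> P1=[1,0,5,1,5,3](1) P2=[1,1,0,5,7,6](6)
Move 6: P2 pit1 -> P1=[1,0,5,0,5,3](1) P2=[1,0,0,5,7,6](8)

Answer: 1 8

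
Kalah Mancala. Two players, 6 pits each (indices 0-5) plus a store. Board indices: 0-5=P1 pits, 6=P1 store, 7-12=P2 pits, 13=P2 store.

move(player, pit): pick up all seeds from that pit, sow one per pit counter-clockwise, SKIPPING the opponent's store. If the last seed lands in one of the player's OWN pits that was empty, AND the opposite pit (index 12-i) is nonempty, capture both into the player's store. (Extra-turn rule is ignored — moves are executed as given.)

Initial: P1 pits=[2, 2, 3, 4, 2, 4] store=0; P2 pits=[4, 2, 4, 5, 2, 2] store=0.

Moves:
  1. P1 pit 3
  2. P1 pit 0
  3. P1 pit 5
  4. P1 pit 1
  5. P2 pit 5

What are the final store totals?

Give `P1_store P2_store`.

Answer: 2 1

Derivation:
Move 1: P1 pit3 -> P1=[2,2,3,0,3,5](1) P2=[5,2,4,5,2,2](0)
Move 2: P1 pit0 -> P1=[0,3,4,0,3,5](1) P2=[5,2,4,5,2,2](0)
Move 3: P1 pit5 -> P1=[0,3,4,0,3,0](2) P2=[6,3,5,6,2,2](0)
Move 4: P1 pit1 -> P1=[0,0,5,1,4,0](2) P2=[6,3,5,6,2,2](0)
Move 5: P2 pit5 -> P1=[1,0,5,1,4,0](2) P2=[6,3,5,6,2,0](1)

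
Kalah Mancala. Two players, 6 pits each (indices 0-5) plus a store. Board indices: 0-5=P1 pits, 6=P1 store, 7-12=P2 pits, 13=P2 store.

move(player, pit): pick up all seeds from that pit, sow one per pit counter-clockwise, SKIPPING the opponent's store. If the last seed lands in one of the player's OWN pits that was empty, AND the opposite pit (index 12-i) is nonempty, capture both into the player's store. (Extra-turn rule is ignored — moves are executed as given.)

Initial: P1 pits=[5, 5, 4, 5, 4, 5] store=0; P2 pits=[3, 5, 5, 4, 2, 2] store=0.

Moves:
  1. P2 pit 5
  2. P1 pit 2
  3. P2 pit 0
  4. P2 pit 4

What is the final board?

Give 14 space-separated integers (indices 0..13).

Answer: 6 5 0 6 5 6 1 0 6 6 5 0 1 2

Derivation:
Move 1: P2 pit5 -> P1=[6,5,4,5,4,5](0) P2=[3,5,5,4,2,0](1)
Move 2: P1 pit2 -> P1=[6,5,0,6,5,6](1) P2=[3,5,5,4,2,0](1)
Move 3: P2 pit0 -> P1=[6,5,0,6,5,6](1) P2=[0,6,6,5,2,0](1)
Move 4: P2 pit4 -> P1=[6,5,0,6,5,6](1) P2=[0,6,6,5,0,1](2)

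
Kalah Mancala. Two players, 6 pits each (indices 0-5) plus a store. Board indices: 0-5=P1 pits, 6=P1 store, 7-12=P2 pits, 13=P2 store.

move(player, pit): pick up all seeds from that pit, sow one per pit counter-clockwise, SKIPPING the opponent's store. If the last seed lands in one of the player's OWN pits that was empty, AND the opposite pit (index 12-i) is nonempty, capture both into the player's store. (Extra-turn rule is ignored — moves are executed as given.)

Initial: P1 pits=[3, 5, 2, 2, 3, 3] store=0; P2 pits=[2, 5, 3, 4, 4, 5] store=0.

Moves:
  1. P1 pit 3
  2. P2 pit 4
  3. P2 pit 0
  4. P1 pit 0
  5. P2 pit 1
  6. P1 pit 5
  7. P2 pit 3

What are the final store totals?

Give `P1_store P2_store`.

Answer: 1 3

Derivation:
Move 1: P1 pit3 -> P1=[3,5,2,0,4,4](0) P2=[2,5,3,4,4,5](0)
Move 2: P2 pit4 -> P1=[4,6,2,0,4,4](0) P2=[2,5,3,4,0,6](1)
Move 3: P2 pit0 -> P1=[4,6,2,0,4,4](0) P2=[0,6,4,4,0,6](1)
Move 4: P1 pit0 -> P1=[0,7,3,1,5,4](0) P2=[0,6,4,4,0,6](1)
Move 5: P2 pit1 -> P1=[1,7,3,1,5,4](0) P2=[0,0,5,5,1,7](2)
Move 6: P1 pit5 -> P1=[1,7,3,1,5,0](1) P2=[1,1,6,5,1,7](2)
Move 7: P2 pit3 -> P1=[2,8,3,1,5,0](1) P2=[1,1,6,0,2,8](3)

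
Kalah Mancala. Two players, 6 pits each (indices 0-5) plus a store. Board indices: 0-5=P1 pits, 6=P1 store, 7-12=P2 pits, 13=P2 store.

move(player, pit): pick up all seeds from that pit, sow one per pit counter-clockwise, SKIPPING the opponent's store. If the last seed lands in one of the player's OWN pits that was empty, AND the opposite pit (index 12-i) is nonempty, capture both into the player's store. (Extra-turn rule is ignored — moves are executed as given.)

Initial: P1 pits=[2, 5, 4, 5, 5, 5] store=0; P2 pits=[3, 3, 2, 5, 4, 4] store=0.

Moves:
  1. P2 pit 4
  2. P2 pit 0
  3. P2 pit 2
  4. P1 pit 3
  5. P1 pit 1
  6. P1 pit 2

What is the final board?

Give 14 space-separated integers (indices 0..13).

Move 1: P2 pit4 -> P1=[3,6,4,5,5,5](0) P2=[3,3,2,5,0,5](1)
Move 2: P2 pit0 -> P1=[3,6,4,5,5,5](0) P2=[0,4,3,6,0,5](1)
Move 3: P2 pit2 -> P1=[3,6,4,5,5,5](0) P2=[0,4,0,7,1,6](1)
Move 4: P1 pit3 -> P1=[3,6,4,0,6,6](1) P2=[1,5,0,7,1,6](1)
Move 5: P1 pit1 -> P1=[3,0,5,1,7,7](2) P2=[2,5,0,7,1,6](1)
Move 6: P1 pit2 -> P1=[3,0,0,2,8,8](3) P2=[3,5,0,7,1,6](1)

Answer: 3 0 0 2 8 8 3 3 5 0 7 1 6 1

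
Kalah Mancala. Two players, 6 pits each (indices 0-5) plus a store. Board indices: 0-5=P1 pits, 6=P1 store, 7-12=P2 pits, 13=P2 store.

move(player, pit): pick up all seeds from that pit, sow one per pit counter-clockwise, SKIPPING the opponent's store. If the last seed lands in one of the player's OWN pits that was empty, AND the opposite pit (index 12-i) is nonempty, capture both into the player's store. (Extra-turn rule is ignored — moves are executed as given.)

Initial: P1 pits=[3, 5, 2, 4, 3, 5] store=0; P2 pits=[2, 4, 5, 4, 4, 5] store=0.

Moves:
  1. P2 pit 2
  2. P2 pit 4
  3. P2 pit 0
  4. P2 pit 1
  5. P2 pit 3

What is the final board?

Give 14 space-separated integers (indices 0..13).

Move 1: P2 pit2 -> P1=[4,5,2,4,3,5](0) P2=[2,4,0,5,5,6](1)
Move 2: P2 pit4 -> P1=[5,6,3,4,3,5](0) P2=[2,4,0,5,0,7](2)
Move 3: P2 pit0 -> P1=[5,6,3,0,3,5](0) P2=[0,5,0,5,0,7](7)
Move 4: P2 pit1 -> P1=[5,6,3,0,3,5](0) P2=[0,0,1,6,1,8](8)
Move 5: P2 pit3 -> P1=[6,7,4,0,3,5](0) P2=[0,0,1,0,2,9](9)

Answer: 6 7 4 0 3 5 0 0 0 1 0 2 9 9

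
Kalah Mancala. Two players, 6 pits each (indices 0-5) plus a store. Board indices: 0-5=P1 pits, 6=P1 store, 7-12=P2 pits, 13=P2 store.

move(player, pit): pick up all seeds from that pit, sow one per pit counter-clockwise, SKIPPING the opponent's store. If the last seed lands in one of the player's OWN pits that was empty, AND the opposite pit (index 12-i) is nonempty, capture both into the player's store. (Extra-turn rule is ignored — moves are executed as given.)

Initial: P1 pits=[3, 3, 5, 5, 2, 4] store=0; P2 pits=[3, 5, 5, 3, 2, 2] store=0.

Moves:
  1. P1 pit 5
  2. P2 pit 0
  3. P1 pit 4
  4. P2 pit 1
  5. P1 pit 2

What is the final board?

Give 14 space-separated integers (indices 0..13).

Answer: 4 4 0 6 1 2 3 1 0 8 5 4 3 1

Derivation:
Move 1: P1 pit5 -> P1=[3,3,5,5,2,0](1) P2=[4,6,6,3,2,2](0)
Move 2: P2 pit0 -> P1=[3,3,5,5,2,0](1) P2=[0,7,7,4,3,2](0)
Move 3: P1 pit4 -> P1=[3,3,5,5,0,1](2) P2=[0,7,7,4,3,2](0)
Move 4: P2 pit1 -> P1=[4,4,5,5,0,1](2) P2=[0,0,8,5,4,3](1)
Move 5: P1 pit2 -> P1=[4,4,0,6,1,2](3) P2=[1,0,8,5,4,3](1)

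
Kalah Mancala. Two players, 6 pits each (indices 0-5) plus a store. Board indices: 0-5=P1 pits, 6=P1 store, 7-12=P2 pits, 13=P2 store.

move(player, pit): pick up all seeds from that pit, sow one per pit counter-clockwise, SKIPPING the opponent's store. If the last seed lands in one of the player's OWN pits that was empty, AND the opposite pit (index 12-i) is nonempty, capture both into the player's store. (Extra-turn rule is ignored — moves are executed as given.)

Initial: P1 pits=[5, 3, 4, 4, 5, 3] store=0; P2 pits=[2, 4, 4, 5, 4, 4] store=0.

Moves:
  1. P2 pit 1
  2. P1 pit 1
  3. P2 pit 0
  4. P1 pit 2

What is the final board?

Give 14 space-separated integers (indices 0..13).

Move 1: P2 pit1 -> P1=[5,3,4,4,5,3](0) P2=[2,0,5,6,5,5](0)
Move 2: P1 pit1 -> P1=[5,0,5,5,6,3](0) P2=[2,0,5,6,5,5](0)
Move 3: P2 pit0 -> P1=[5,0,5,5,6,3](0) P2=[0,1,6,6,5,5](0)
Move 4: P1 pit2 -> P1=[5,0,0,6,7,4](1) P2=[1,1,6,6,5,5](0)

Answer: 5 0 0 6 7 4 1 1 1 6 6 5 5 0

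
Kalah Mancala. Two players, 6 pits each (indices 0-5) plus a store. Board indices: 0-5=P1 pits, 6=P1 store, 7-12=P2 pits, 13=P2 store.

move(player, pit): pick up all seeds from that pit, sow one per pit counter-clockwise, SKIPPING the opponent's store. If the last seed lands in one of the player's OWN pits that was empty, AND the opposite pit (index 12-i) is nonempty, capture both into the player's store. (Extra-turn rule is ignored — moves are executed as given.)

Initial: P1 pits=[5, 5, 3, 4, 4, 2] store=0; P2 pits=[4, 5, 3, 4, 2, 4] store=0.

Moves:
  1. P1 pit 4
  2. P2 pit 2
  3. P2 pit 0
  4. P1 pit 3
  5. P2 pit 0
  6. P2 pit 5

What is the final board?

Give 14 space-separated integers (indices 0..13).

Answer: 6 6 4 1 2 4 2 0 8 1 6 4 0 1

Derivation:
Move 1: P1 pit4 -> P1=[5,5,3,4,0,3](1) P2=[5,6,3,4,2,4](0)
Move 2: P2 pit2 -> P1=[5,5,3,4,0,3](1) P2=[5,6,0,5,3,5](0)
Move 3: P2 pit0 -> P1=[5,5,3,4,0,3](1) P2=[0,7,1,6,4,6](0)
Move 4: P1 pit3 -> P1=[5,5,3,0,1,4](2) P2=[1,7,1,6,4,6](0)
Move 5: P2 pit0 -> P1=[5,5,3,0,1,4](2) P2=[0,8,1,6,4,6](0)
Move 6: P2 pit5 -> P1=[6,6,4,1,2,4](2) P2=[0,8,1,6,4,0](1)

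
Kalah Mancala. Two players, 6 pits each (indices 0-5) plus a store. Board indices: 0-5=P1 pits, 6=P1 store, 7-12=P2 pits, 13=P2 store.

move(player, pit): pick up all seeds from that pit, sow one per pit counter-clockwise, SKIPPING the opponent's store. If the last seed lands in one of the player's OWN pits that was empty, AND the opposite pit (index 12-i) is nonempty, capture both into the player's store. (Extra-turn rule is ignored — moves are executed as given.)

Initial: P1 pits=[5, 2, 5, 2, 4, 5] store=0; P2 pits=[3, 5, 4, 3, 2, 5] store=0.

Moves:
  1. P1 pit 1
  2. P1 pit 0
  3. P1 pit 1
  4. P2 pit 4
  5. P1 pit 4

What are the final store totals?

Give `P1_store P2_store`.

Answer: 1 1

Derivation:
Move 1: P1 pit1 -> P1=[5,0,6,3,4,5](0) P2=[3,5,4,3,2,5](0)
Move 2: P1 pit0 -> P1=[0,1,7,4,5,6](0) P2=[3,5,4,3,2,5](0)
Move 3: P1 pit1 -> P1=[0,0,8,4,5,6](0) P2=[3,5,4,3,2,5](0)
Move 4: P2 pit4 -> P1=[0,0,8,4,5,6](0) P2=[3,5,4,3,0,6](1)
Move 5: P1 pit4 -> P1=[0,0,8,4,0,7](1) P2=[4,6,5,3,0,6](1)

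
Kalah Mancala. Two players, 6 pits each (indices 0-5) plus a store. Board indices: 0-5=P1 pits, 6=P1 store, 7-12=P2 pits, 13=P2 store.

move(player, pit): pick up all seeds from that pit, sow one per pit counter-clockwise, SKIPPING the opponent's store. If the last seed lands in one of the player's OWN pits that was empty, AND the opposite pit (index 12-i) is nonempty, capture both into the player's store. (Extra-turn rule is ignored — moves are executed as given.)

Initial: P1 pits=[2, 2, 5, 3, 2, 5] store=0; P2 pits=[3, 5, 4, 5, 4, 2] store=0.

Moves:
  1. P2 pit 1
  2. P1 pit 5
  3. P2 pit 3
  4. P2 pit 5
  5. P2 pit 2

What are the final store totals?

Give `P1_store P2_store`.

Answer: 1 4

Derivation:
Move 1: P2 pit1 -> P1=[2,2,5,3,2,5](0) P2=[3,0,5,6,5,3](1)
Move 2: P1 pit5 -> P1=[2,2,5,3,2,0](1) P2=[4,1,6,7,5,3](1)
Move 3: P2 pit3 -> P1=[3,3,6,4,2,0](1) P2=[4,1,6,0,6,4](2)
Move 4: P2 pit5 -> P1=[4,4,7,4,2,0](1) P2=[4,1,6,0,6,0](3)
Move 5: P2 pit2 -> P1=[5,5,7,4,2,0](1) P2=[4,1,0,1,7,1](4)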